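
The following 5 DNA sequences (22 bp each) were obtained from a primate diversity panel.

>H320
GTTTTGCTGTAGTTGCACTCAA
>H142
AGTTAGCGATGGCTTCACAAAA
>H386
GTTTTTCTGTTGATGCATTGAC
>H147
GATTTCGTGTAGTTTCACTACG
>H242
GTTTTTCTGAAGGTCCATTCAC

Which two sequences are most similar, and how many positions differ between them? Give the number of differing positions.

Pairwise Hamming distances:
  H320 vs H142: 10
  H320 vs H386: 6
  H320 vs H147: 7
  H320 vs H242: 6
  H142 vs H386: 13
  H142 vs H147: 12
  H142 vs H242: 14
  H386 vs H147: 10
  H386 vs H242: 5
  H147 vs H242: 10
The smallest is 5, between H386 and H242.

5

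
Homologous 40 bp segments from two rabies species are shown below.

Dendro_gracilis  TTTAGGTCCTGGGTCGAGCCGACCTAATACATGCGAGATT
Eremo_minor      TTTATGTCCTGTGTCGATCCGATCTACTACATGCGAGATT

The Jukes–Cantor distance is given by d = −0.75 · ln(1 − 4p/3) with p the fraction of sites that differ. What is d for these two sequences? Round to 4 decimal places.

0.1367

The sequences differ at positions 5 (G/T), 12 (G/T), 18 (G/T), 23 (C/T), 27 (A/C).
p = 5/40 = 0.125000.
d = −0.75 · ln(1 − (4/3)·0.125000) = −0.75 · ln(0.833333) = −0.75 · (-0.182322) = 0.1367.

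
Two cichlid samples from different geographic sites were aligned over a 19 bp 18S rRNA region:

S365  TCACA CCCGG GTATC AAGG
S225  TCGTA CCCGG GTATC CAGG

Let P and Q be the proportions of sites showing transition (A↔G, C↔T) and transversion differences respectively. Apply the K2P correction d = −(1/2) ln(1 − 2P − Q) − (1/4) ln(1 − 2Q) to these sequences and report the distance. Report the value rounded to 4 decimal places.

Differing sites — 3:A/G (Ti); 4:C/T (Ti); 16:A/C (Tv).
Of the 3 differences, 2 transitions and 1 transversion over 19 sites: P = 2/19 = 0.105263, Q = 1/19 = 0.052632.
d = −0.5·ln(0.736842) − 0.25·ln(0.894736) = −0.5·(-0.305382) − 0.25·(-0.111227) = 0.1805.

0.1805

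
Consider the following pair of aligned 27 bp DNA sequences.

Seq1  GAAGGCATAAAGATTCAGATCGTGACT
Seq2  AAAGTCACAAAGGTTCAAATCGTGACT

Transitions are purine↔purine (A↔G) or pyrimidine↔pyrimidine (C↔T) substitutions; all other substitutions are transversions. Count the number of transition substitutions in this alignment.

4

The sequences differ at positions 1 (G/A, transition), 5 (G/T, transversion), 8 (T/C, transition), 13 (A/G, transition), 18 (G/A, transition).
Of the 5 differences, 4 transitions and 1 transversion, so the answer is 4.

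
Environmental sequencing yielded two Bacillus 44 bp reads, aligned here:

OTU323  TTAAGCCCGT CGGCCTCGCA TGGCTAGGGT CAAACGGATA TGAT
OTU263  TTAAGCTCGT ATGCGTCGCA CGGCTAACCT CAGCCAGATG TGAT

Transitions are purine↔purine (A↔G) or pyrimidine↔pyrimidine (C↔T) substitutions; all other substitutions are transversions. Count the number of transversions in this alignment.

Differing sites — 7:C/T (Ti); 11:C/A (Tv); 12:G/T (Tv); 15:C/G (Tv); 21:T/C (Ti); 27:G/A (Ti); 28:G/C (Tv); 29:G/C (Tv); 33:A/G (Ti); 34:A/C (Tv); 36:G/A (Ti); 40:A/G (Ti).
Of the 12 differences, 6 transitions and 6 transversions, so the answer is 6.

6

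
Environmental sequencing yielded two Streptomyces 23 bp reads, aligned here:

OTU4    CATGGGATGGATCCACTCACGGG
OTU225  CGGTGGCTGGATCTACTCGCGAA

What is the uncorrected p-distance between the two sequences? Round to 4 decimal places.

0.3478

Mismatches occur at site 2 (A↔G), site 3 (T↔G), site 4 (G↔T), site 7 (A↔C), site 14 (C↔T), site 19 (A↔G), site 22 (G↔A), site 23 (G↔A).
There are 8 differences over 23 sites, so p = 8/23 = 0.3478.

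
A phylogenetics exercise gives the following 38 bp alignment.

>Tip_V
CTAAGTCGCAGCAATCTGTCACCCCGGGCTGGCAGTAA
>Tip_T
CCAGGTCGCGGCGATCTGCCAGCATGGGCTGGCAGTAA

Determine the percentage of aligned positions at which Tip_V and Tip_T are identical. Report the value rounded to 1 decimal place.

Differing sites — 2:T/C; 4:A/G; 10:A/G; 13:A/G; 19:T/C; 22:C/G; 24:C/A; 25:C/T.
30 of the 38 sites match, so the percent identity is 30/38 × 100 = 78.9%.

78.9%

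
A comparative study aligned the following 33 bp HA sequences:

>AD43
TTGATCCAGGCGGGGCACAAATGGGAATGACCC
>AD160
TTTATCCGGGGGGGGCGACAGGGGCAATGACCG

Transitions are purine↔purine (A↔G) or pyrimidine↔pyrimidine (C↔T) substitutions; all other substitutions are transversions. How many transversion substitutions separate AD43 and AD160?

7

The sequences differ at positions 3 (G/T, transversion), 8 (A/G, transition), 11 (C/G, transversion), 17 (A/G, transition), 18 (C/A, transversion), 19 (A/C, transversion), 21 (A/G, transition), 22 (T/G, transversion), 25 (G/C, transversion), 33 (C/G, transversion).
Of the 10 differences, 3 transitions and 7 transversions, so the answer is 7.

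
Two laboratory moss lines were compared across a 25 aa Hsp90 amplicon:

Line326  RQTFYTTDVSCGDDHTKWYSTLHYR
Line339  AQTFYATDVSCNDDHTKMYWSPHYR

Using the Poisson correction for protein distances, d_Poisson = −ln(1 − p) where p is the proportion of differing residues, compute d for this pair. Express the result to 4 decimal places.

0.3285

The sequences differ at positions 1 (R/A), 6 (T/A), 12 (G/N), 18 (W/M), 20 (S/W), 21 (T/S), 22 (L/P).
p = 7/25 = 0.280000.
d = −ln(1 − 0.280000) = −ln(0.720000) = 0.3285.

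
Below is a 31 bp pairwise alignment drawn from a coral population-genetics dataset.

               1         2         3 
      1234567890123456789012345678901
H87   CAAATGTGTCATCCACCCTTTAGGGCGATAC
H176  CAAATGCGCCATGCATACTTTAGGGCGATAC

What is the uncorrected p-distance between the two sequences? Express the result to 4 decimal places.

0.1613

Mismatches occur at site 7 (T/C), site 9 (T/C), site 13 (C/G), site 16 (C/T), site 17 (C/A).
There are 5 differences over 31 sites, so p = 5/31 = 0.1613.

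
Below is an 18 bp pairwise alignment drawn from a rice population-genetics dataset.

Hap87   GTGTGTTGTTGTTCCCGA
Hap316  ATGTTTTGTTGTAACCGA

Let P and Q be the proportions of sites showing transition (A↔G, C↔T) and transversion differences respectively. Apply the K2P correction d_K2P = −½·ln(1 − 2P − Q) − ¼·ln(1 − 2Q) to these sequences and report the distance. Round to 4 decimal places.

0.2641

Mismatches occur at site 1 (G/A, transition), site 5 (G/T, transversion), site 13 (T/A, transversion), site 14 (C/A, transversion).
Of the 4 differences, 1 transition and 3 transversions over 18 sites: P = 1/18 = 0.055556, Q = 3/18 = 0.166667.
d = −0.5·ln(0.722221) − 0.25·ln(0.666666) = −0.5·(-0.325424) − 0.25·(-0.405466) = 0.2641.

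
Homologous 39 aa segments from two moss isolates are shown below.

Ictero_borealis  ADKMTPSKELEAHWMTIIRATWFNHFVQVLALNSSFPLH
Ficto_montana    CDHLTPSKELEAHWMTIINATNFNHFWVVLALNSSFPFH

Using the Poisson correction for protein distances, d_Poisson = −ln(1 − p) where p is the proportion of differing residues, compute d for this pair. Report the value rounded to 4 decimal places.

Differing sites — 1:A/C; 3:K/H; 4:M/L; 19:R/N; 22:W/N; 27:V/W; 28:Q/V; 38:L/F.
p = 8/39 = 0.205128.
d = −ln(1 − 0.205128) = −ln(0.794872) = 0.2296.

0.2296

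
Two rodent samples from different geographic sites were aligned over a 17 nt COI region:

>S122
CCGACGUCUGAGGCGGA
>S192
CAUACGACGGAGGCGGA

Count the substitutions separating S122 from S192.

Differing sites — 2:C/A; 3:G/U; 7:U/A; 9:U/G.
That gives 4 mismatches out of 17 aligned sites, so the Hamming distance is 4.

4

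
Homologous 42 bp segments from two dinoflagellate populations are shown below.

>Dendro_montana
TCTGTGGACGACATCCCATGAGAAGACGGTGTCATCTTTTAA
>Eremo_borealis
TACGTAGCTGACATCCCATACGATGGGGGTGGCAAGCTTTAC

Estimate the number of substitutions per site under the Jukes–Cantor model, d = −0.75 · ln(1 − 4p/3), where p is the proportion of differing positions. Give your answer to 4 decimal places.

Differing sites — 2:C/A; 3:T/C; 6:G/A; 8:A/C; 9:C/T; 20:G/A; 21:A/C; 24:A/T; 26:A/G; 27:C/G; 32:T/G; 35:T/A; 36:C/G; 37:T/C; 42:A/C.
p = 15/42 = 0.357143.
d = −0.75 · ln(1 − (4/3)·0.357143) = −0.75 · ln(0.523809) = −0.75 · (-0.646628) = 0.4850.

0.4850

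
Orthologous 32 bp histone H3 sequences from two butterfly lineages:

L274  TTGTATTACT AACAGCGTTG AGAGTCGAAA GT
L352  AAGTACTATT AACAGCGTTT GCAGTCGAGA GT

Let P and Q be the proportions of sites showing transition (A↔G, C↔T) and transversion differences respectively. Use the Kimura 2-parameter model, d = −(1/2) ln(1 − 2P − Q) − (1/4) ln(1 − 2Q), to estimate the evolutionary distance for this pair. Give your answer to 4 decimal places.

Differing sites — 1:T/A (Tv); 2:T/A (Tv); 6:T/C (Ti); 9:C/T (Ti); 20:G/T (Tv); 21:A/G (Ti); 22:G/C (Tv); 29:A/G (Ti).
Of the 8 differences, 4 transitions and 4 transversions over 32 sites: P = 4/32 = 0.125000, Q = 4/32 = 0.125000.
d = −0.5·ln(0.625000) − 0.25·ln(0.750000) = −0.5·(-0.470004) − 0.25·(-0.287682) = 0.3069.

0.3069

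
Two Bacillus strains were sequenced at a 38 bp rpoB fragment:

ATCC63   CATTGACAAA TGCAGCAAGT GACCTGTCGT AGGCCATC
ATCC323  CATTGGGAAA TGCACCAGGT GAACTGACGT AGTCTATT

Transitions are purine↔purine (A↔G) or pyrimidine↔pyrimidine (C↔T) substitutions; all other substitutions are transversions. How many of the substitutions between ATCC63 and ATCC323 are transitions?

Mismatches occur at site 6 (A→G, transition), site 7 (C→G, transversion), site 15 (G→C, transversion), site 18 (A→G, transition), site 23 (C→A, transversion), site 27 (T→A, transversion), site 33 (G→T, transversion), site 35 (C→T, transition), site 38 (C→T, transition).
Of the 9 differences, 4 transitions and 5 transversions, so the answer is 4.

4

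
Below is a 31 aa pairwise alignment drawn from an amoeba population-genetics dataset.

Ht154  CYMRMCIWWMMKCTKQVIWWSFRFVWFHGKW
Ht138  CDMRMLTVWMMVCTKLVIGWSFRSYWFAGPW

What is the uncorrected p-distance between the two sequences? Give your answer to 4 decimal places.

0.3548

Mismatches occur at site 2 (Y/D), site 6 (C/L), site 7 (I/T), site 8 (W/V), site 12 (K/V), site 16 (Q/L), site 19 (W/G), site 24 (F/S), site 25 (V/Y), site 28 (H/A), site 30 (K/P).
There are 11 differences over 31 sites, so p = 11/31 = 0.3548.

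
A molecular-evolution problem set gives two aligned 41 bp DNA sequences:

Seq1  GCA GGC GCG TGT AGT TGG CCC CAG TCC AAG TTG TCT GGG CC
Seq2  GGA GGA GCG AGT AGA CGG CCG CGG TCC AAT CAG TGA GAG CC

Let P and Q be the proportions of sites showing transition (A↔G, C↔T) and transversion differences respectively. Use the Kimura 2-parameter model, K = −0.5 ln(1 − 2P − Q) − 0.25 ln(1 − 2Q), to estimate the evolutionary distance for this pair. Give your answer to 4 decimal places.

The sequences differ at positions 2 (C/G, transversion), 6 (C/A, transversion), 10 (T/A, transversion), 15 (T/A, transversion), 16 (T/C, transition), 21 (C/G, transversion), 23 (A/G, transition), 30 (G/T, transversion), 31 (T/C, transition), 32 (T/A, transversion), 35 (C/G, transversion), 36 (T/A, transversion), 38 (G/A, transition).
Of the 13 differences, 4 transitions and 9 transversions over 41 sites: P = 4/41 = 0.097561, Q = 9/41 = 0.219512.
d = −0.5·ln(0.585366) − 0.25·ln(0.560976) = −0.5·(-0.535518) − 0.25·(-0.578077) = 0.4123.

0.4123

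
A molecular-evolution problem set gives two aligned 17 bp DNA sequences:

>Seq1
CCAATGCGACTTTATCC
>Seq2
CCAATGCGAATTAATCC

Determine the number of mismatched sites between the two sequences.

The sequences differ at positions 10 (C/A), 13 (T/A).
That gives 2 mismatches out of 17 aligned sites, so the Hamming distance is 2.

2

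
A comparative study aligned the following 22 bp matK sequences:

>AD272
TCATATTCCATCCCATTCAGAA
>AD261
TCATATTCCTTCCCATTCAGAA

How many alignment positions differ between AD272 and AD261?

1

A single mismatch occurs at site 10 (A/T).
That gives 1 mismatch out of 22 aligned sites, so the Hamming distance is 1.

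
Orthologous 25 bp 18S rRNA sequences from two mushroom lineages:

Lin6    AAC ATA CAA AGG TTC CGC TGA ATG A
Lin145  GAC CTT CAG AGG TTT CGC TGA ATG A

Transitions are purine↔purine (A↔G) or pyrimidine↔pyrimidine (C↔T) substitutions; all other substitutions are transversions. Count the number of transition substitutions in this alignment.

3

Mismatches occur at site 1 (A→G, transition), site 4 (A→C, transversion), site 6 (A→T, transversion), site 9 (A→G, transition), site 15 (C→T, transition).
Of the 5 differences, 3 transitions and 2 transversions, so the answer is 3.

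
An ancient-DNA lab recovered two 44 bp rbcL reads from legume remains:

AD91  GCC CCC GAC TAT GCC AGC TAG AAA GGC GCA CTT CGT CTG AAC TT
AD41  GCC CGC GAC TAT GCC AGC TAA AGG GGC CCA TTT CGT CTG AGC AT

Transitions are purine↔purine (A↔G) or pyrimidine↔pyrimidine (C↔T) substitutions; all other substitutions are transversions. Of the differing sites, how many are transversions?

Differing sites — 5:C/G (Tv); 21:G/A (Ti); 23:A/G (Ti); 24:A/G (Ti); 28:G/C (Tv); 31:C/T (Ti); 41:A/G (Ti); 43:T/A (Tv).
Of the 8 differences, 5 transitions and 3 transversions, so the answer is 3.

3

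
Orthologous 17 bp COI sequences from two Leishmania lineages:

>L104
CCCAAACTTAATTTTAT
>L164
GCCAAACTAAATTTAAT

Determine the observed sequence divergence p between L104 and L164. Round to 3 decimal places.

Mismatches occur at site 1 (C→G), site 9 (T→A), site 15 (T→A).
There are 3 differences over 17 sites, so p = 3/17 = 0.176.

0.176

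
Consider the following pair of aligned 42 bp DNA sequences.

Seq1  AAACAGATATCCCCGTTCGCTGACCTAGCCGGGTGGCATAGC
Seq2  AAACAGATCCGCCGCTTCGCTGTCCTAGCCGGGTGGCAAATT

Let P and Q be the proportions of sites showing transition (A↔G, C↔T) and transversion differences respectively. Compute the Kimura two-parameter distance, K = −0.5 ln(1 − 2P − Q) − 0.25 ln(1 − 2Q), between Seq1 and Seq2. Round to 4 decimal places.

Differing sites — 9:A/C (Tv); 10:T/C (Ti); 11:C/G (Tv); 14:C/G (Tv); 15:G/C (Tv); 23:A/T (Tv); 39:T/A (Tv); 41:G/T (Tv); 42:C/T (Ti).
Of the 9 differences, 2 transitions and 7 transversions over 42 sites: P = 2/42 = 0.047619, Q = 7/42 = 0.166667.
d = −0.5·ln(0.738095) − 0.25·ln(0.666666) = −0.5·(-0.303683) − 0.25·(-0.405466) = 0.2532.

0.2532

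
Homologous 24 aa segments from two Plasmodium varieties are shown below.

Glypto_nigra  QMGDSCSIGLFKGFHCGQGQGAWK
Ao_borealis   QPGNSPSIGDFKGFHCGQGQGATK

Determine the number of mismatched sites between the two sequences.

5

The sequences differ at positions 2 (M/P), 4 (D/N), 6 (C/P), 10 (L/D), 23 (W/T).
That gives 5 mismatches out of 24 aligned sites, so the Hamming distance is 5.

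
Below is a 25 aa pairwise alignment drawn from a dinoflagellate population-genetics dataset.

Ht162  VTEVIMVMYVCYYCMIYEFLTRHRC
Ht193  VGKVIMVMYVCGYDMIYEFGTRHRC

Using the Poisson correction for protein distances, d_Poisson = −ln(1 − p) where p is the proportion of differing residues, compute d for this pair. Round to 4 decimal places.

The sequences differ at positions 2 (T/G), 3 (E/K), 12 (Y/G), 14 (C/D), 20 (L/G).
p = 5/25 = 0.200000.
d = −ln(1 − 0.200000) = −ln(0.800000) = 0.2231.

0.2231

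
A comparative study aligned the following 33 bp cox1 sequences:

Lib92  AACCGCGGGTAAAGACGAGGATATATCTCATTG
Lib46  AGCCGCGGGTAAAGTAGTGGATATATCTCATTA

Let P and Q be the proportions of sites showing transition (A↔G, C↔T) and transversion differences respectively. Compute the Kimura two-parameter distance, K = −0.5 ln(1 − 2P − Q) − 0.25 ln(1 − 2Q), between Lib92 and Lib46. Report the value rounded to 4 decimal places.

0.1694

Differing sites — 2:A/G (Ti); 15:A/T (Tv); 16:C/A (Tv); 18:A/T (Tv); 33:G/A (Ti).
Of the 5 differences, 2 transitions and 3 transversions over 33 sites: P = 2/33 = 0.060606, Q = 3/33 = 0.090909.
d = −0.5·ln(0.787879) − 0.25·ln(0.818182) = −0.5·(-0.238411) − 0.25·(-0.200670) = 0.1694.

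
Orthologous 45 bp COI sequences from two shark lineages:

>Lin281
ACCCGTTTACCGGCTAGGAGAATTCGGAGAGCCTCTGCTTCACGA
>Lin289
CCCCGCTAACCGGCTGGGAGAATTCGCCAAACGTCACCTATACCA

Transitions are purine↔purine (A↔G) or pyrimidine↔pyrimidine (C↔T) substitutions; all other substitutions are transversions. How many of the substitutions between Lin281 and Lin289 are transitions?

Differing sites — 1:A/C (Tv); 6:T/C (Ti); 8:T/A (Tv); 16:A/G (Ti); 27:G/C (Tv); 28:A/C (Tv); 29:G/A (Ti); 31:G/A (Ti); 33:C/G (Tv); 36:T/A (Tv); 37:G/C (Tv); 40:T/A (Tv); 41:C/T (Ti); 44:G/C (Tv).
Of the 14 differences, 5 transitions and 9 transversions, so the answer is 5.

5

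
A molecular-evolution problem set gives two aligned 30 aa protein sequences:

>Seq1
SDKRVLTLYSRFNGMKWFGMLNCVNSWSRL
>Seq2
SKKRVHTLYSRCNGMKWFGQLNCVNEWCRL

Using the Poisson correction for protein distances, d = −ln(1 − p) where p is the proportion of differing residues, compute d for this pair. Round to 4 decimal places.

0.2231

Differing sites — 2:D/K; 6:L/H; 12:F/C; 20:M/Q; 26:S/E; 28:S/C.
p = 6/30 = 0.200000.
d = −ln(1 − 0.200000) = −ln(0.800000) = 0.2231.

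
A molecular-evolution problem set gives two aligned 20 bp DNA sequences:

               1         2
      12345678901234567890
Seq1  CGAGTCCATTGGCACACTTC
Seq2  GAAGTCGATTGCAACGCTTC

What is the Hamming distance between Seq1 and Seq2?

Differing sites — 1:C/G; 2:G/A; 7:C/G; 12:G/C; 13:C/A; 16:A/G.
That gives 6 mismatches out of 20 aligned sites, so the Hamming distance is 6.

6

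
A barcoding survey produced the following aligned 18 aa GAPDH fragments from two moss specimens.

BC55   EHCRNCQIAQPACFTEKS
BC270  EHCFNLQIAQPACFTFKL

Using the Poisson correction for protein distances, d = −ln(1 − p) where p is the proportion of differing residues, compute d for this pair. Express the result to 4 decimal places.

0.2513

Mismatches occur at site 4 (R→F), site 6 (C→L), site 16 (E→F), site 18 (S→L).
p = 4/18 = 0.222222.
d = −ln(1 − 0.222222) = −ln(0.777778) = 0.2513.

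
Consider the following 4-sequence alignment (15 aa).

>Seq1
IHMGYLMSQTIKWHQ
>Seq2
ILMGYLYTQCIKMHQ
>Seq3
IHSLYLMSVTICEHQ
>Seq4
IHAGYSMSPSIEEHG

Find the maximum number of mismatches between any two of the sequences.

10

Pairwise Hamming distances:
  Seq1 vs Seq2: 5
  Seq1 vs Seq3: 5
  Seq1 vs Seq4: 7
  Seq2 vs Seq3: 9
  Seq2 vs Seq4: 10
  Seq3 vs Seq4: 7
The largest is 10, between Seq2 and Seq4.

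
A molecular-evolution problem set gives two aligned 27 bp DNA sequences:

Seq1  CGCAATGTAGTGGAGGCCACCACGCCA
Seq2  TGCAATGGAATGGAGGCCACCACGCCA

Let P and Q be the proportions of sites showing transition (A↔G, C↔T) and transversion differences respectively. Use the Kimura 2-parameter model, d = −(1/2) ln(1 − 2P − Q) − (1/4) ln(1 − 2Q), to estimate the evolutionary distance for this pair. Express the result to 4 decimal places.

0.1216

Differing sites — 1:C/T (Ti); 8:T/G (Tv); 10:G/A (Ti).
Of the 3 differences, 2 transitions and 1 transversion over 27 sites: P = 2/27 = 0.074074, Q = 1/27 = 0.037037.
d = −0.5·ln(0.814815) − 0.25·ln(0.925926) = −0.5·(-0.204794) − 0.25·(-0.076961) = 0.1216.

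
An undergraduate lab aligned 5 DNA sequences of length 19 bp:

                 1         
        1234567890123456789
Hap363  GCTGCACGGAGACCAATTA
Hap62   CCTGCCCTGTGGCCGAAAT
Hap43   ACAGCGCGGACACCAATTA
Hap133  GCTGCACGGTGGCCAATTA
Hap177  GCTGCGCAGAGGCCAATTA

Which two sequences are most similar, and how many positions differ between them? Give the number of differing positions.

2

Pairwise Hamming distances:
  Hap363 vs Hap62: 9
  Hap363 vs Hap43: 4
  Hap363 vs Hap133: 2
  Hap363 vs Hap177: 3
  Hap62 vs Hap43: 11
  Hap62 vs Hap133: 7
  Hap62 vs Hap177: 8
  Hap43 vs Hap133: 6
  Hap43 vs Hap177: 5
  Hap133 vs Hap177: 3
The smallest is 2, between Hap363 and Hap133.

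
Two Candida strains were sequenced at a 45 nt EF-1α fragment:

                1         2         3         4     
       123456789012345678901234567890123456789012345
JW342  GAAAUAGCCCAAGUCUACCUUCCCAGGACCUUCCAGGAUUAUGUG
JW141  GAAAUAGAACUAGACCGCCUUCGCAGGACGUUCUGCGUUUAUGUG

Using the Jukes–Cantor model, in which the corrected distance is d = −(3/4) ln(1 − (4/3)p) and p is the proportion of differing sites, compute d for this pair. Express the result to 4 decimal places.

Mismatches occur at site 8 (C/A), site 9 (C/A), site 11 (A/U), site 14 (U/A), site 16 (U/C), site 17 (A/G), site 23 (C/G), site 30 (C/G), site 34 (C/U), site 35 (A/G), site 36 (G/C), site 38 (A/U).
p = 12/45 = 0.266667.
d = −0.75 · ln(1 − (4/3)·0.266667) = −0.75 · ln(0.644444) = −0.75 · (-0.439367) = 0.3295.

0.3295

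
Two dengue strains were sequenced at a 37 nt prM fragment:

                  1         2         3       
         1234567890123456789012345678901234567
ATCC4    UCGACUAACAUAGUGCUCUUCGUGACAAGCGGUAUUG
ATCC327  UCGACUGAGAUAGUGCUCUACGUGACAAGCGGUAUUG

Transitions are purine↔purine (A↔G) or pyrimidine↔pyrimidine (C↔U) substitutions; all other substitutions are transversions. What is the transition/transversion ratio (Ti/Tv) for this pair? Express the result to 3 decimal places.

0.500

The sequences differ at positions 7 (A/G, transition), 9 (C/G, transversion), 20 (U/A, transversion).
Of the 3 differences, 1 transition and 2 transversions, so Ti/Tv = 1/2 = 0.500.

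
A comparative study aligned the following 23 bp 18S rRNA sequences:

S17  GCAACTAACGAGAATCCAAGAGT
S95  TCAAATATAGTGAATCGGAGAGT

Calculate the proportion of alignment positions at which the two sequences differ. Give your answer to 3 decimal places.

Differing sites — 1:G/T; 5:C/A; 8:A/T; 9:C/A; 11:A/T; 17:C/G; 18:A/G.
There are 7 differences over 23 sites, so p = 7/23 = 0.304.

0.304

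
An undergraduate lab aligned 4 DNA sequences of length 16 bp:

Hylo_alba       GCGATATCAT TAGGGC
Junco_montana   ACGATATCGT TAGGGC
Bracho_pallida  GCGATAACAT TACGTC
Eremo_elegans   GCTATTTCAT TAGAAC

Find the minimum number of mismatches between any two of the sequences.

Pairwise Hamming distances:
  Hylo_alba vs Junco_montana: 2
  Hylo_alba vs Bracho_pallida: 3
  Hylo_alba vs Eremo_elegans: 4
  Junco_montana vs Bracho_pallida: 5
  Junco_montana vs Eremo_elegans: 6
  Bracho_pallida vs Eremo_elegans: 6
The smallest is 2, between Hylo_alba and Junco_montana.

2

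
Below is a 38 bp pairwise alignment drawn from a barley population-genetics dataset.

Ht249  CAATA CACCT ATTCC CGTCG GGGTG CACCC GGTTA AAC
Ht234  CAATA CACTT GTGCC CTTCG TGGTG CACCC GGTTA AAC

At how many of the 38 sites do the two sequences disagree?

5

The sequences differ at positions 9 (C/T), 11 (A/G), 13 (T/G), 17 (G/T), 21 (G/T).
That gives 5 mismatches out of 38 aligned sites, so the Hamming distance is 5.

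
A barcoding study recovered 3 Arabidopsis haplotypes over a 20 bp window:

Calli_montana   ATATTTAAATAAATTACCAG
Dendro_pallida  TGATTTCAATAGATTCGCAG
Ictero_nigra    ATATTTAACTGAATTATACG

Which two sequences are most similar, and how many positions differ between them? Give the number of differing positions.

5

Pairwise Hamming distances:
  Calli_montana vs Dendro_pallida: 6
  Calli_montana vs Ictero_nigra: 5
  Dendro_pallida vs Ictero_nigra: 10
The smallest is 5, between Calli_montana and Ictero_nigra.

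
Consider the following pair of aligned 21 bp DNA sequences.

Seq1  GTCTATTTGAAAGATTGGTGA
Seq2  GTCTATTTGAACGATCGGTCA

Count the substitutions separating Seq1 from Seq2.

The sequences differ at positions 12 (A/C), 16 (T/C), 20 (G/C).
That gives 3 mismatches out of 21 aligned sites, so the Hamming distance is 3.

3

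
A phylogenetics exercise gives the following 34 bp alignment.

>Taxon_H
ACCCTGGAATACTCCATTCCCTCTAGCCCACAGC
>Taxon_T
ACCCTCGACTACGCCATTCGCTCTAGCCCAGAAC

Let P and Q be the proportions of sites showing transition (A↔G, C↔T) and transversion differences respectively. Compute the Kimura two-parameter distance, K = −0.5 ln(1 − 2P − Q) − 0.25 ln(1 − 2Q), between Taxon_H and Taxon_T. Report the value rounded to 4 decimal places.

Mismatches occur at site 6 (G↔C, transversion), site 9 (A↔C, transversion), site 13 (T↔G, transversion), site 20 (C↔G, transversion), site 31 (C↔G, transversion), site 33 (G↔A, transition).
Of the 6 differences, 1 transition and 5 transversions over 34 sites: P = 1/34 = 0.029412, Q = 5/34 = 0.147059.
d = −0.5·ln(0.794117) − 0.25·ln(0.705882) = −0.5·(-0.230524) − 0.25·(-0.348307) = 0.2023.

0.2023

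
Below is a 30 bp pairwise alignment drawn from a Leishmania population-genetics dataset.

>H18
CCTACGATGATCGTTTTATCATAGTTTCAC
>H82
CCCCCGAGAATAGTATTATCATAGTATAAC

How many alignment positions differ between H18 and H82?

8

Mismatches occur at site 3 (T↔C), site 4 (A↔C), site 8 (T↔G), site 9 (G↔A), site 12 (C↔A), site 15 (T↔A), site 26 (T↔A), site 28 (C↔A).
That gives 8 mismatches out of 30 aligned sites, so the Hamming distance is 8.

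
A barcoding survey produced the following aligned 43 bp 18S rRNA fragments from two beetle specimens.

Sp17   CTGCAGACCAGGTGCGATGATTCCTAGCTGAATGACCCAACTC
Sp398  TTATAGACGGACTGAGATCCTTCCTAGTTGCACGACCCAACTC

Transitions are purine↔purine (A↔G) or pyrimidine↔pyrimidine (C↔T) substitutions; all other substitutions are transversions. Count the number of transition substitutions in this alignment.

7

Mismatches occur at site 1 (C↔T, transition), site 3 (G↔A, transition), site 4 (C↔T, transition), site 9 (C↔G, transversion), site 10 (A↔G, transition), site 11 (G↔A, transition), site 12 (G↔C, transversion), site 15 (C↔A, transversion), site 19 (G↔C, transversion), site 20 (A↔C, transversion), site 28 (C↔T, transition), site 31 (A↔C, transversion), site 33 (T↔C, transition).
Of the 13 differences, 7 transitions and 6 transversions, so the answer is 7.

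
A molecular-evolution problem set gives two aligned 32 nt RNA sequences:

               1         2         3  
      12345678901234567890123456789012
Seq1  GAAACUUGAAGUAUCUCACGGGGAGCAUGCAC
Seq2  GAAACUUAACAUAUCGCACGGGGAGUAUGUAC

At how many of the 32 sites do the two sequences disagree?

Mismatches occur at site 8 (G↔A), site 10 (A↔C), site 11 (G↔A), site 16 (U↔G), site 26 (C↔U), site 30 (C↔U).
That gives 6 mismatches out of 32 aligned sites, so the Hamming distance is 6.

6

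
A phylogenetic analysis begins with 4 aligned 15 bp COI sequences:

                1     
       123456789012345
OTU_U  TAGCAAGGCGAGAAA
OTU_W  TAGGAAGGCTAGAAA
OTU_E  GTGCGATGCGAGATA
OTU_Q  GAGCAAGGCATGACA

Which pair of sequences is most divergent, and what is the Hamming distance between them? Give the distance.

Pairwise Hamming distances:
  OTU_U vs OTU_W: 2
  OTU_U vs OTU_E: 5
  OTU_U vs OTU_Q: 4
  OTU_W vs OTU_E: 7
  OTU_W vs OTU_Q: 5
  OTU_E vs OTU_Q: 6
The largest is 7, between OTU_W and OTU_E.

7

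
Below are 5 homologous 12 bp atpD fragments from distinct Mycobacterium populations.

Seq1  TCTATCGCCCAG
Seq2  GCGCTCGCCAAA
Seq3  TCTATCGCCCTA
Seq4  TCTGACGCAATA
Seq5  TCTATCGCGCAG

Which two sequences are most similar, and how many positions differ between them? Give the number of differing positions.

1

Pairwise Hamming distances:
  Seq1 vs Seq2: 5
  Seq1 vs Seq3: 2
  Seq1 vs Seq4: 6
  Seq1 vs Seq5: 1
  Seq2 vs Seq3: 5
  Seq2 vs Seq4: 6
  Seq2 vs Seq5: 6
  Seq3 vs Seq4: 4
  Seq3 vs Seq5: 3
  Seq4 vs Seq5: 6
The smallest is 1, between Seq1 and Seq5.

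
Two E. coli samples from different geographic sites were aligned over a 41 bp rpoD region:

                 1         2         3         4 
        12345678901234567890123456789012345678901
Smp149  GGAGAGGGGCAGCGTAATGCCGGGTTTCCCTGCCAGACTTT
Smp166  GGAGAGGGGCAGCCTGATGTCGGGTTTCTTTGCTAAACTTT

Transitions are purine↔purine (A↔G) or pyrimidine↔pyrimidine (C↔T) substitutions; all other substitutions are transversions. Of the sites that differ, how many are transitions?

Differing sites — 14:G/C (Tv); 16:A/G (Ti); 20:C/T (Ti); 29:C/T (Ti); 30:C/T (Ti); 34:C/T (Ti); 36:G/A (Ti).
Of the 7 differences, 6 transitions and 1 transversion, so the answer is 6.

6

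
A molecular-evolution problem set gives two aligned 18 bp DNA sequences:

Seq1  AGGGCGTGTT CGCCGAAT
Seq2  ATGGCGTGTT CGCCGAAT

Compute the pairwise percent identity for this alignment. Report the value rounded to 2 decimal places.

A single mismatch occurs at site 2 (G↔T).
17 of the 18 sites match, so the percent identity is 17/18 × 100 = 94.44%.

94.44%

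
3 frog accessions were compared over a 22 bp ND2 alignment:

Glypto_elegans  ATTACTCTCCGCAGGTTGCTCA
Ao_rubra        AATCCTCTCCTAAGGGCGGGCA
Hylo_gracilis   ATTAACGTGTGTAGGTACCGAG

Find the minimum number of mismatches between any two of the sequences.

Pairwise Hamming distances:
  Glypto_elegans vs Ao_rubra: 8
  Glypto_elegans vs Hylo_gracilis: 11
  Ao_rubra vs Hylo_gracilis: 15
The smallest is 8, between Glypto_elegans and Ao_rubra.

8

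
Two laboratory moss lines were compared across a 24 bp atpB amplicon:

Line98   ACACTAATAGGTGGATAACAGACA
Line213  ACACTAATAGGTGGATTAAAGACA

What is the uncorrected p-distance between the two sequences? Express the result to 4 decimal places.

0.0833

Mismatches occur at site 17 (A↔T), site 19 (C↔A).
There are 2 differences over 24 sites, so p = 2/24 = 0.0833.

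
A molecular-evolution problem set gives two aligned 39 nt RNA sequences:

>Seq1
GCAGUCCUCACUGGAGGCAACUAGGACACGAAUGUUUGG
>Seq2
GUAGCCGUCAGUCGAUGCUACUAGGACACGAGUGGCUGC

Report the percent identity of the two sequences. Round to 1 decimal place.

71.8%

Mismatches occur at site 2 (C↔U), site 5 (U↔C), site 7 (C↔G), site 11 (C↔G), site 13 (G↔C), site 16 (G↔U), site 19 (A↔U), site 32 (A↔G), site 35 (U↔G), site 36 (U↔C), site 39 (G↔C).
28 of the 39 sites match, so the percent identity is 28/39 × 100 = 71.8%.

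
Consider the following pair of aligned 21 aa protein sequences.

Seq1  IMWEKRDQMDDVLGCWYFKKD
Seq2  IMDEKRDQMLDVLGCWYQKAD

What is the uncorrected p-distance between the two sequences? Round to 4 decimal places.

0.1905

Mismatches occur at site 3 (W↔D), site 10 (D↔L), site 18 (F↔Q), site 20 (K↔A).
There are 4 differences over 21 sites, so p = 4/21 = 0.1905.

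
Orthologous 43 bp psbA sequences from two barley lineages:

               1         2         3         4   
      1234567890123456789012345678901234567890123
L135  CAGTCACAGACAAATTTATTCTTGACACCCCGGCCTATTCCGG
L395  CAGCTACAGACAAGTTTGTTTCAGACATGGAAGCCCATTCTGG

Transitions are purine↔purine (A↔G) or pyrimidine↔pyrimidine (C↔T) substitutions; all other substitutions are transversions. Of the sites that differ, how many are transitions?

10

Differing sites — 4:T/C (Ti); 5:C/T (Ti); 14:A/G (Ti); 18:A/G (Ti); 21:C/T (Ti); 22:T/C (Ti); 23:T/A (Tv); 28:C/T (Ti); 29:C/G (Tv); 30:C/G (Tv); 31:C/A (Tv); 32:G/A (Ti); 36:T/C (Ti); 41:C/T (Ti).
Of the 14 differences, 10 transitions and 4 transversions, so the answer is 10.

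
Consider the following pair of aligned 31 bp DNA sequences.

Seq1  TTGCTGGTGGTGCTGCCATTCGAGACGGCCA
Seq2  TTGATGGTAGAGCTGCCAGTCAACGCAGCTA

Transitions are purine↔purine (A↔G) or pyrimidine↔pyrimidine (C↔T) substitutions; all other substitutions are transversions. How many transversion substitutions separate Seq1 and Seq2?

The sequences differ at positions 4 (C/A, transversion), 9 (G/A, transition), 11 (T/A, transversion), 19 (T/G, transversion), 22 (G/A, transition), 24 (G/C, transversion), 25 (A/G, transition), 27 (G/A, transition), 30 (C/T, transition).
Of the 9 differences, 5 transitions and 4 transversions, so the answer is 4.

4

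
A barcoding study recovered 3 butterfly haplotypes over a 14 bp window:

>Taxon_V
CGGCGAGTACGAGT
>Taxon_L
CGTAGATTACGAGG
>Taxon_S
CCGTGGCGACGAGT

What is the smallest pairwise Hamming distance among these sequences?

4

Pairwise Hamming distances:
  Taxon_V vs Taxon_L: 4
  Taxon_V vs Taxon_S: 5
  Taxon_L vs Taxon_S: 7
The smallest is 4, between Taxon_V and Taxon_L.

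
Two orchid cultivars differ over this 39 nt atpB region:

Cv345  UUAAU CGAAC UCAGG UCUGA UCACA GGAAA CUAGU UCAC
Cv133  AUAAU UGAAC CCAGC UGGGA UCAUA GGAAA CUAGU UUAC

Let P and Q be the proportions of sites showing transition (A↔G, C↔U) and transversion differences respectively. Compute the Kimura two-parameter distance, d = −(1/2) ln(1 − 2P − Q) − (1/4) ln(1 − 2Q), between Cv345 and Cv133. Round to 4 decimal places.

0.2413

Mismatches occur at site 1 (U/A, transversion), site 6 (C/U, transition), site 11 (U/C, transition), site 15 (G/C, transversion), site 17 (C/G, transversion), site 18 (U/G, transversion), site 24 (C/U, transition), site 37 (C/U, transition).
Of the 8 differences, 4 transitions and 4 transversions over 39 sites: P = 4/39 = 0.102564, Q = 4/39 = 0.102564.
d = −0.5·ln(0.692308) − 0.25·ln(0.794872) = −0.5·(-0.367724) − 0.25·(-0.229574) = 0.2413.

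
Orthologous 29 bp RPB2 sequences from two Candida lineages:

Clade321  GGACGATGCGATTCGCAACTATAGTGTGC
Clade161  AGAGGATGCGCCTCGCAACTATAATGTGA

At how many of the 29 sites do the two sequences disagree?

6

Mismatches occur at site 1 (G→A), site 4 (C→G), site 11 (A→C), site 12 (T→C), site 24 (G→A), site 29 (C→A).
That gives 6 mismatches out of 29 aligned sites, so the Hamming distance is 6.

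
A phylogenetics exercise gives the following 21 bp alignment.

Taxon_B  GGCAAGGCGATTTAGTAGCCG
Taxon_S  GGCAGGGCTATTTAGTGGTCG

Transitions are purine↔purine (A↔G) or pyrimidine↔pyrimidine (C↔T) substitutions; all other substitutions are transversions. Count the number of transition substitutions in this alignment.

3

Differing sites — 5:A/G (Ti); 9:G/T (Tv); 17:A/G (Ti); 19:C/T (Ti).
Of the 4 differences, 3 transitions and 1 transversion, so the answer is 3.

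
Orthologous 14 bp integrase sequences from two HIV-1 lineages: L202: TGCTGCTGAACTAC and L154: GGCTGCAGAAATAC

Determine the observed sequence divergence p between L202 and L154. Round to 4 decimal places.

0.2143

The sequences differ at positions 1 (T/G), 7 (T/A), 11 (C/A).
There are 3 differences over 14 sites, so p = 3/14 = 0.2143.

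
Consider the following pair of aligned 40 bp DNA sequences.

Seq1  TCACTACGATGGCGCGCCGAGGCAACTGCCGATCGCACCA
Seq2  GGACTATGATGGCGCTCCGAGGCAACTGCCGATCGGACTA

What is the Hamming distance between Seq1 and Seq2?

Mismatches occur at site 1 (T/G), site 2 (C/G), site 7 (C/T), site 16 (G/T), site 36 (C/G), site 39 (C/T).
That gives 6 mismatches out of 40 aligned sites, so the Hamming distance is 6.

6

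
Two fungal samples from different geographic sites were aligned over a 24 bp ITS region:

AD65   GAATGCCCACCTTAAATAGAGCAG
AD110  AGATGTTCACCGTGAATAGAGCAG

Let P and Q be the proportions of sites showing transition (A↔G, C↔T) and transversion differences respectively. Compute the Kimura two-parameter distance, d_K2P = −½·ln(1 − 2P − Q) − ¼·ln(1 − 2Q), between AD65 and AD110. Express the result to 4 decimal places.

0.3283

Mismatches occur at site 1 (G↔A, transition), site 2 (A↔G, transition), site 6 (C↔T, transition), site 7 (C↔T, transition), site 12 (T↔G, transversion), site 14 (A↔G, transition).
Of the 6 differences, 5 transitions and 1 transversion over 24 sites: P = 5/24 = 0.208333, Q = 1/24 = 0.041667.
d = −0.5·ln(0.541667) − 0.25·ln(0.916666) = −0.5·(-0.613104) − 0.25·(-0.087012) = 0.3283.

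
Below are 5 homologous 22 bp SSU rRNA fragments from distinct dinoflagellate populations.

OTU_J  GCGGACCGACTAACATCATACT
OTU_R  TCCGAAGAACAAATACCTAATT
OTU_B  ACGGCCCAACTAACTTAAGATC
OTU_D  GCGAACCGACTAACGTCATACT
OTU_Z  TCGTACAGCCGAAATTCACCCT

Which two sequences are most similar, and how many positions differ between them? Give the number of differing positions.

2

Pairwise Hamming distances:
  OTU_J vs OTU_R: 11
  OTU_J vs OTU_B: 8
  OTU_J vs OTU_D: 2
  OTU_J vs OTU_Z: 9
  OTU_R vs OTU_B: 13
  OTU_R vs OTU_D: 13
  OTU_R vs OTU_Z: 14
  OTU_B vs OTU_D: 9
  OTU_B vs OTU_Z: 13
  OTU_D vs OTU_Z: 9
The smallest is 2, between OTU_J and OTU_D.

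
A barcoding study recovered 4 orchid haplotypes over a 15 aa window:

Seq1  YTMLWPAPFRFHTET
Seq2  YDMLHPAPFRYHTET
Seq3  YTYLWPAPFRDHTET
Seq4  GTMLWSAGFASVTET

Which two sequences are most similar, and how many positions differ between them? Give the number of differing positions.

2

Pairwise Hamming distances:
  Seq1 vs Seq2: 3
  Seq1 vs Seq3: 2
  Seq1 vs Seq4: 6
  Seq2 vs Seq3: 4
  Seq2 vs Seq4: 8
  Seq3 vs Seq4: 7
The smallest is 2, between Seq1 and Seq3.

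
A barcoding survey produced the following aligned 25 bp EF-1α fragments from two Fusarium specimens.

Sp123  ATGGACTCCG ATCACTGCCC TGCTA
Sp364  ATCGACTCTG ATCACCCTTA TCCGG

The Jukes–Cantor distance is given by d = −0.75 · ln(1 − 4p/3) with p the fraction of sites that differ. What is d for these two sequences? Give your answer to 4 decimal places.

0.5716

Mismatches occur at site 3 (G→C), site 9 (C→T), site 16 (T→C), site 17 (G→C), site 18 (C→T), site 19 (C→T), site 20 (C→A), site 22 (G→C), site 24 (T→G), site 25 (A→G).
p = 10/25 = 0.400000.
d = −0.75 · ln(1 − (4/3)·0.400000) = −0.75 · ln(0.466667) = −0.75 · (-0.762139) = 0.5716.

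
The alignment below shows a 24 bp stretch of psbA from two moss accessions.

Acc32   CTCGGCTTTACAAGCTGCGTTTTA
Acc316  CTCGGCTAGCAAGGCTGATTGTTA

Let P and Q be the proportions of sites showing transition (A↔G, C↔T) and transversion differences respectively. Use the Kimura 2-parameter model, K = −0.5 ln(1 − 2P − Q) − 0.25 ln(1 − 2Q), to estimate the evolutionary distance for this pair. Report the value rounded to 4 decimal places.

The sequences differ at positions 8 (T/A, transversion), 9 (T/G, transversion), 10 (A/C, transversion), 11 (C/A, transversion), 13 (A/G, transition), 18 (C/A, transversion), 19 (G/T, transversion), 21 (T/G, transversion).
Of the 8 differences, 1 transition and 7 transversions over 24 sites: P = 1/24 = 0.041667, Q = 7/24 = 0.291667.
d = −0.5·ln(0.624999) − 0.25·ln(0.416666) = −0.5·(-0.470005) − 0.25·(-0.875470) = 0.4539.

0.4539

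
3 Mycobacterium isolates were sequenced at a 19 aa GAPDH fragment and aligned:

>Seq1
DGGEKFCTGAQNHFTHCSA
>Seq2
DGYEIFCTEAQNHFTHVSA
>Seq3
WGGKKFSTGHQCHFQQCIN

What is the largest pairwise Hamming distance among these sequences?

13

Pairwise Hamming distances:
  Seq1 vs Seq2: 4
  Seq1 vs Seq3: 9
  Seq2 vs Seq3: 13
The largest is 13, between Seq2 and Seq3.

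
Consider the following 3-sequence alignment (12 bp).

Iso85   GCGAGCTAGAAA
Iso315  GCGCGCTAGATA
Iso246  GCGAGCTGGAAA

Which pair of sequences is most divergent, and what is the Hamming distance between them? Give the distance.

3

Pairwise Hamming distances:
  Iso85 vs Iso315: 2
  Iso85 vs Iso246: 1
  Iso315 vs Iso246: 3
The largest is 3, between Iso315 and Iso246.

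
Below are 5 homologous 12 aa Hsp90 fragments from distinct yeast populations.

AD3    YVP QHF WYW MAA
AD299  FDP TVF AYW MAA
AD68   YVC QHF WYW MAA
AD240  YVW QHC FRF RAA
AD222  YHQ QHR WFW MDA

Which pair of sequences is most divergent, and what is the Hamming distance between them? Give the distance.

Pairwise Hamming distances:
  AD3 vs AD299: 5
  AD3 vs AD68: 1
  AD3 vs AD240: 6
  AD3 vs AD222: 5
  AD299 vs AD68: 6
  AD299 vs AD240: 10
  AD299 vs AD222: 9
  AD68 vs AD240: 6
  AD68 vs AD222: 5
  AD240 vs AD222: 8
The largest is 10, between AD299 and AD240.

10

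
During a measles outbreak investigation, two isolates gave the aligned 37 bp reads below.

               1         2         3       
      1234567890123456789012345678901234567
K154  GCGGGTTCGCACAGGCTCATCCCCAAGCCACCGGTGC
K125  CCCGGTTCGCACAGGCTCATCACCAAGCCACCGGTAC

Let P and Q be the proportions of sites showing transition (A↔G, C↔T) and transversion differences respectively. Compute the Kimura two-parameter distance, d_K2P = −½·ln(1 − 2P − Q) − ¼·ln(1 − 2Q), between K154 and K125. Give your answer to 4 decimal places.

0.1168

Differing sites — 1:G/C (Tv); 3:G/C (Tv); 22:C/A (Tv); 36:G/A (Ti).
Of the 4 differences, 1 transition and 3 transversions over 37 sites: P = 1/37 = 0.027027, Q = 3/37 = 0.081081.
d = −0.5·ln(0.864865) − 0.25·ln(0.837838) = −0.5·(-0.145182) − 0.25·(-0.176931) = 0.1168.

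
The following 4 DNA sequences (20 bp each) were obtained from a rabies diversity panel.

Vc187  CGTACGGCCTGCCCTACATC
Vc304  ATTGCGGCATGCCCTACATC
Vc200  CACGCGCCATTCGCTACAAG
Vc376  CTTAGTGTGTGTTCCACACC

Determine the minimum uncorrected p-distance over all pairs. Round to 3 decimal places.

Pairwise Hamming distances:
  Vc187 vs Vc304: 4
  Vc187 vs Vc200: 9
  Vc187 vs Vc376: 9
  Vc304 vs Vc200: 8
  Vc304 vs Vc376: 10
  Vc200 vs Vc376: 14
The smallest is 4 mismatches, between Vc187 and Vc304; p = 4/20 = 0.200.

0.200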